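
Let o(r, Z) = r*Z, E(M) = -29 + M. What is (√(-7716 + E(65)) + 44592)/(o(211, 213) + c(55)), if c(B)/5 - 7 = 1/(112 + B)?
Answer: 2482288/2503777 + 2672*I*√30/7511331 ≈ 0.99142 + 0.0019484*I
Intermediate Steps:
c(B) = 35 + 5/(112 + B)
o(r, Z) = Z*r
(√(-7716 + E(65)) + 44592)/(o(211, 213) + c(55)) = (√(-7716 + (-29 + 65)) + 44592)/(213*211 + 5*(785 + 7*55)/(112 + 55)) = (√(-7716 + 36) + 44592)/(44943 + 5*(785 + 385)/167) = (√(-7680) + 44592)/(44943 + 5*(1/167)*1170) = (16*I*√30 + 44592)/(44943 + 5850/167) = (44592 + 16*I*√30)/(7511331/167) = (44592 + 16*I*√30)*(167/7511331) = 2482288/2503777 + 2672*I*√30/7511331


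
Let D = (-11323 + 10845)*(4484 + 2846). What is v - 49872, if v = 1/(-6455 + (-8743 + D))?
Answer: -175496475937/3518938 ≈ -49872.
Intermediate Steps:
D = -3503740 (D = -478*7330 = -3503740)
v = -1/3518938 (v = 1/(-6455 + (-8743 - 3503740)) = 1/(-6455 - 3512483) = 1/(-3518938) = -1/3518938 ≈ -2.8418e-7)
v - 49872 = -1/3518938 - 49872 = -175496475937/3518938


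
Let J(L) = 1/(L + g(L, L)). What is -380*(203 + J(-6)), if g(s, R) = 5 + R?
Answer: -539600/7 ≈ -77086.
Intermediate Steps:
J(L) = 1/(5 + 2*L) (J(L) = 1/(L + (5 + L)) = 1/(5 + 2*L))
-380*(203 + J(-6)) = -380*(203 + 1/(5 + 2*(-6))) = -380*(203 + 1/(5 - 12)) = -380*(203 + 1/(-7)) = -380*(203 - ⅐) = -380*1420/7 = -539600/7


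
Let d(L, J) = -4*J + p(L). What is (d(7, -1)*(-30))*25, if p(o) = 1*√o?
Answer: -3000 - 750*√7 ≈ -4984.3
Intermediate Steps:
p(o) = √o
d(L, J) = √L - 4*J (d(L, J) = -4*J + √L = √L - 4*J)
(d(7, -1)*(-30))*25 = ((√7 - 4*(-1))*(-30))*25 = ((√7 + 4)*(-30))*25 = ((4 + √7)*(-30))*25 = (-120 - 30*√7)*25 = -3000 - 750*√7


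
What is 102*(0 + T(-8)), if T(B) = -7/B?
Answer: 357/4 ≈ 89.250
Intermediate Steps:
102*(0 + T(-8)) = 102*(0 - 7/(-8)) = 102*(0 - 7*(-⅛)) = 102*(0 + 7/8) = 102*(7/8) = 357/4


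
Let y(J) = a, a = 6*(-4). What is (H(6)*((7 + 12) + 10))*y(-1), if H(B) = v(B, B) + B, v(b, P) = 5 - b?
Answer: -3480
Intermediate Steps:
a = -24
y(J) = -24
H(B) = 5 (H(B) = (5 - B) + B = 5)
(H(6)*((7 + 12) + 10))*y(-1) = (5*((7 + 12) + 10))*(-24) = (5*(19 + 10))*(-24) = (5*29)*(-24) = 145*(-24) = -3480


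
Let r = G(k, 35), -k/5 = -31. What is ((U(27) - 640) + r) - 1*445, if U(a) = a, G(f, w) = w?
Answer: -1023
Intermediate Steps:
k = 155 (k = -5*(-31) = 155)
r = 35
((U(27) - 640) + r) - 1*445 = ((27 - 640) + 35) - 1*445 = (-613 + 35) - 445 = -578 - 445 = -1023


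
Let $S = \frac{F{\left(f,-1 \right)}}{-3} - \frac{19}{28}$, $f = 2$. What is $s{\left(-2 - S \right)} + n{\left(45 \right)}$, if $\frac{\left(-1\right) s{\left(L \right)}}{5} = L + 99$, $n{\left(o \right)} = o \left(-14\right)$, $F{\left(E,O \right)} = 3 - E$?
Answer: $- \frac{94085}{84} \approx -1120.1$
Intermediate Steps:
$n{\left(o \right)} = - 14 o$
$S = - \frac{85}{84}$ ($S = \frac{3 - 2}{-3} - \frac{19}{28} = \left(3 - 2\right) \left(- \frac{1}{3}\right) - \frac{19}{28} = 1 \left(- \frac{1}{3}\right) - \frac{19}{28} = - \frac{1}{3} - \frac{19}{28} = - \frac{85}{84} \approx -1.0119$)
$s{\left(L \right)} = -495 - 5 L$ ($s{\left(L \right)} = - 5 \left(L + 99\right) = - 5 \left(99 + L\right) = -495 - 5 L$)
$s{\left(-2 - S \right)} + n{\left(45 \right)} = \left(-495 - 5 \left(-2 - - \frac{85}{84}\right)\right) - 630 = \left(-495 - 5 \left(-2 + \frac{85}{84}\right)\right) - 630 = \left(-495 - - \frac{415}{84}\right) - 630 = \left(-495 + \frac{415}{84}\right) - 630 = - \frac{41165}{84} - 630 = - \frac{94085}{84}$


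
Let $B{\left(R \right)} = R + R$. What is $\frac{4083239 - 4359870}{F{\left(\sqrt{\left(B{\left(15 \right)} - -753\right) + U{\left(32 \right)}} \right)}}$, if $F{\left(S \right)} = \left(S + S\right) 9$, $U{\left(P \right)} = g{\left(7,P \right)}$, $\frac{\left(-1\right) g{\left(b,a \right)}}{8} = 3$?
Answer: $- \frac{276631 \sqrt{759}}{13662} \approx -557.84$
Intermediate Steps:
$g{\left(b,a \right)} = -24$ ($g{\left(b,a \right)} = \left(-8\right) 3 = -24$)
$U{\left(P \right)} = -24$
$B{\left(R \right)} = 2 R$
$F{\left(S \right)} = 18 S$ ($F{\left(S \right)} = 2 S 9 = 18 S$)
$\frac{4083239 - 4359870}{F{\left(\sqrt{\left(B{\left(15 \right)} - -753\right) + U{\left(32 \right)}} \right)}} = \frac{4083239 - 4359870}{18 \sqrt{\left(2 \cdot 15 - -753\right) - 24}} = - \frac{276631}{18 \sqrt{\left(30 + 753\right) - 24}} = - \frac{276631}{18 \sqrt{783 - 24}} = - \frac{276631}{18 \sqrt{759}} = - 276631 \frac{\sqrt{759}}{13662} = - \frac{276631 \sqrt{759}}{13662}$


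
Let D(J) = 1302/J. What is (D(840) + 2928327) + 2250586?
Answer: 103578291/20 ≈ 5.1789e+6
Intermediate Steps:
(D(840) + 2928327) + 2250586 = (1302/840 + 2928327) + 2250586 = (1302*(1/840) + 2928327) + 2250586 = (31/20 + 2928327) + 2250586 = 58566571/20 + 2250586 = 103578291/20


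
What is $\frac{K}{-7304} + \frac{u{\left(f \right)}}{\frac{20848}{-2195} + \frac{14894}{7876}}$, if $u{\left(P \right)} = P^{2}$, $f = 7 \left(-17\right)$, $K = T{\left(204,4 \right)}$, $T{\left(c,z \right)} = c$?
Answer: $- \frac{20319768834679}{10915040994} \approx -1861.6$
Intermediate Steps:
$K = 204$
$f = -119$
$\frac{K}{-7304} + \frac{u{\left(f \right)}}{\frac{20848}{-2195} + \frac{14894}{7876}} = \frac{204}{-7304} + \frac{\left(-119\right)^{2}}{\frac{20848}{-2195} + \frac{14894}{7876}} = 204 \left(- \frac{1}{7304}\right) + \frac{14161}{20848 \left(- \frac{1}{2195}\right) + 14894 \cdot \frac{1}{7876}} = - \frac{51}{1826} + \frac{14161}{- \frac{20848}{2195} + \frac{677}{358}} = - \frac{51}{1826} + \frac{14161}{- \frac{5977569}{785810}} = - \frac{51}{1826} + 14161 \left(- \frac{785810}{5977569}\right) = - \frac{51}{1826} - \frac{11127855410}{5977569} = - \frac{20319768834679}{10915040994}$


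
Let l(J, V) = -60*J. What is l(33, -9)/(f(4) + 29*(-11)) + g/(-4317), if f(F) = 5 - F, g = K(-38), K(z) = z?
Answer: 1426624/228801 ≈ 6.2352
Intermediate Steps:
g = -38
l(33, -9)/(f(4) + 29*(-11)) + g/(-4317) = (-60*33)/((5 - 1*4) + 29*(-11)) - 38/(-4317) = -1980/((5 - 4) - 319) - 38*(-1/4317) = -1980/(1 - 319) + 38/4317 = -1980/(-318) + 38/4317 = -1980*(-1/318) + 38/4317 = 330/53 + 38/4317 = 1426624/228801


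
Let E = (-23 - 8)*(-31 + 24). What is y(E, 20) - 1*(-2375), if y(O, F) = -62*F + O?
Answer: 1352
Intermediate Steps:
E = 217 (E = -31*(-7) = 217)
y(O, F) = O - 62*F
y(E, 20) - 1*(-2375) = (217 - 62*20) - 1*(-2375) = (217 - 1240) + 2375 = -1023 + 2375 = 1352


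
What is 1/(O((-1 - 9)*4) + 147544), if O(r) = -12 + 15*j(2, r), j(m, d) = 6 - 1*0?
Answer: 1/147622 ≈ 6.7741e-6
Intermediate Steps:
j(m, d) = 6 (j(m, d) = 6 + 0 = 6)
O(r) = 78 (O(r) = -12 + 15*6 = -12 + 90 = 78)
1/(O((-1 - 9)*4) + 147544) = 1/(78 + 147544) = 1/147622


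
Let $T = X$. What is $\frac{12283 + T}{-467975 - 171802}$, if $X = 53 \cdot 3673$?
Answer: $- \frac{68984}{213259} \approx -0.32348$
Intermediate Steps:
$X = 194669$
$T = 194669$
$\frac{12283 + T}{-467975 - 171802} = \frac{12283 + 194669}{-467975 - 171802} = \frac{206952}{-639777} = 206952 \left(- \frac{1}{639777}\right) = - \frac{68984}{213259}$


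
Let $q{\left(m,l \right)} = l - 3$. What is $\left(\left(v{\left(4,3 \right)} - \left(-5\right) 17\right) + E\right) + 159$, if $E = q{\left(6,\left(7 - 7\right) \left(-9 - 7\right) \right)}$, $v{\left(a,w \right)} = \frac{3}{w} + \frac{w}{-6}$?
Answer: $\frac{483}{2} \approx 241.5$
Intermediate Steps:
$v{\left(a,w \right)} = \frac{3}{w} - \frac{w}{6}$ ($v{\left(a,w \right)} = \frac{3}{w} + w \left(- \frac{1}{6}\right) = \frac{3}{w} - \frac{w}{6}$)
$q{\left(m,l \right)} = -3 + l$
$E = -3$ ($E = -3 + \left(7 - 7\right) \left(-9 - 7\right) = -3 + 0 \left(-16\right) = -3 + 0 = -3$)
$\left(\left(v{\left(4,3 \right)} - \left(-5\right) 17\right) + E\right) + 159 = \left(\left(\left(\frac{3}{3} - \frac{1}{2}\right) - \left(-5\right) 17\right) - 3\right) + 159 = \left(\left(\left(3 \cdot \frac{1}{3} - \frac{1}{2}\right) - -85\right) - 3\right) + 159 = \left(\left(\left(1 - \frac{1}{2}\right) + 85\right) - 3\right) + 159 = \left(\left(\frac{1}{2} + 85\right) - 3\right) + 159 = \left(\frac{171}{2} - 3\right) + 159 = \frac{165}{2} + 159 = \frac{483}{2}$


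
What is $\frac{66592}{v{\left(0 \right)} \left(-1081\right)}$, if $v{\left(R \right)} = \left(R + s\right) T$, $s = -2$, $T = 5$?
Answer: $\frac{33296}{5405} \approx 6.1602$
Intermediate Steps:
$v{\left(R \right)} = -10 + 5 R$ ($v{\left(R \right)} = \left(R - 2\right) 5 = \left(-2 + R\right) 5 = -10 + 5 R$)
$\frac{66592}{v{\left(0 \right)} \left(-1081\right)} = \frac{66592}{\left(-10 + 5 \cdot 0\right) \left(-1081\right)} = \frac{66592}{\left(-10 + 0\right) \left(-1081\right)} = \frac{66592}{\left(-10\right) \left(-1081\right)} = \frac{66592}{10810} = 66592 \cdot \frac{1}{10810} = \frac{33296}{5405}$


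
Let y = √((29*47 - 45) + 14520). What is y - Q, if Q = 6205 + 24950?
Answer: -31155 + √15838 ≈ -31029.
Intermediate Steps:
Q = 31155
y = √15838 (y = √((1363 - 45) + 14520) = √(1318 + 14520) = √15838 ≈ 125.85)
y - Q = √15838 - 1*31155 = √15838 - 31155 = -31155 + √15838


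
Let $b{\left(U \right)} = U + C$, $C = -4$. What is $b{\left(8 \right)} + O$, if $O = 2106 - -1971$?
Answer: $4081$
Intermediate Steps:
$b{\left(U \right)} = -4 + U$ ($b{\left(U \right)} = U - 4 = -4 + U$)
$O = 4077$ ($O = 2106 + 1971 = 4077$)
$b{\left(8 \right)} + O = \left(-4 + 8\right) + 4077 = 4 + 4077 = 4081$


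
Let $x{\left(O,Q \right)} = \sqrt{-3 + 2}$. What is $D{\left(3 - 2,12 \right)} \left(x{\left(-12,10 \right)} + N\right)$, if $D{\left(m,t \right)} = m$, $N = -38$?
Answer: $-38 + i \approx -38.0 + 1.0 i$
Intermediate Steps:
$x{\left(O,Q \right)} = i$ ($x{\left(O,Q \right)} = \sqrt{-1} = i$)
$D{\left(3 - 2,12 \right)} \left(x{\left(-12,10 \right)} + N\right) = \left(3 - 2\right) \left(i - 38\right) = 1 \left(-38 + i\right) = -38 + i$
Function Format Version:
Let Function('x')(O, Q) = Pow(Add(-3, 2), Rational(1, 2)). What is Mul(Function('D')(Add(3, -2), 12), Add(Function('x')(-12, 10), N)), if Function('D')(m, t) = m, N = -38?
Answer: Add(-38, I) ≈ Add(-38.000, Mul(1.0000, I))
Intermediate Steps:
Function('x')(O, Q) = I (Function('x')(O, Q) = Pow(-1, Rational(1, 2)) = I)
Mul(Function('D')(Add(3, -2), 12), Add(Function('x')(-12, 10), N)) = Mul(Add(3, -2), Add(I, -38)) = Mul(1, Add(-38, I)) = Add(-38, I)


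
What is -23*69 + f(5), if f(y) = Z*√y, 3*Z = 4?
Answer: -1587 + 4*√5/3 ≈ -1584.0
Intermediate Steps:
Z = 4/3 (Z = (⅓)*4 = 4/3 ≈ 1.3333)
f(y) = 4*√y/3
-23*69 + f(5) = -23*69 + 4*√5/3 = -1587 + 4*√5/3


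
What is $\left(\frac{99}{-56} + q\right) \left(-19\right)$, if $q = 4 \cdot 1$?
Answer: $- \frac{2375}{56} \approx -42.411$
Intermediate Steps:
$q = 4$
$\left(\frac{99}{-56} + q\right) \left(-19\right) = \left(\frac{99}{-56} + 4\right) \left(-19\right) = \left(99 \left(- \frac{1}{56}\right) + 4\right) \left(-19\right) = \left(- \frac{99}{56} + 4\right) \left(-19\right) = \frac{125}{56} \left(-19\right) = - \frac{2375}{56}$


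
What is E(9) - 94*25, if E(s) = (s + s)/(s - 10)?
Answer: -2368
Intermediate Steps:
E(s) = 2*s/(-10 + s) (E(s) = (2*s)/(-10 + s) = 2*s/(-10 + s))
E(9) - 94*25 = 2*9/(-10 + 9) - 94*25 = 2*9/(-1) - 2350 = 2*9*(-1) - 2350 = -18 - 2350 = -2368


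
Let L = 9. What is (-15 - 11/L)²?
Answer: 21316/81 ≈ 263.16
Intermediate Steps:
(-15 - 11/L)² = (-15 - 11/9)² = (-146/9)² = 21316/81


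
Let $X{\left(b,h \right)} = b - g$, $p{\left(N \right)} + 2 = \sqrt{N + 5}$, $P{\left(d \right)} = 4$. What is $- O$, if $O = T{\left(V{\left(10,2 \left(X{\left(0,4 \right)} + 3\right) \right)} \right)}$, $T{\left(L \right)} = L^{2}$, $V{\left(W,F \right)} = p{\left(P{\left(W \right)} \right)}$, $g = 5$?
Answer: $-1$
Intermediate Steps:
$p{\left(N \right)} = -2 + \sqrt{5 + N}$ ($p{\left(N \right)} = -2 + \sqrt{N + 5} = -2 + \sqrt{5 + N}$)
$X{\left(b,h \right)} = -5 + b$ ($X{\left(b,h \right)} = b - 5 = -5 + b$)
$V{\left(W,F \right)} = 1$ ($V{\left(W,F \right)} = -2 + \sqrt{5 + 4} = -2 + \sqrt{9} = -2 + 3 = 1$)
$O = 1$ ($O = 1^{2} = 1$)
$- O = \left(-1\right) 1 = -1$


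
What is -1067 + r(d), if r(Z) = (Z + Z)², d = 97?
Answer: 36569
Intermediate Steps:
r(Z) = 4*Z² (r(Z) = (2*Z)² = 4*Z²)
-1067 + r(d) = -1067 + 4*97² = -1067 + 4*9409 = -1067 + 37636 = 36569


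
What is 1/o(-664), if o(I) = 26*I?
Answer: -1/17264 ≈ -5.7924e-5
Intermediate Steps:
1/o(-664) = 1/(26*(-664)) = 1/(-17264) = -1/17264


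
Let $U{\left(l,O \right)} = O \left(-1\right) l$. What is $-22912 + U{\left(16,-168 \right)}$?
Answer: $-20224$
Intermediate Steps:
$U{\left(l,O \right)} = - O l$
$-22912 + U{\left(16,-168 \right)} = -22912 - \left(-168\right) 16 = -22912 + 2688 = -20224$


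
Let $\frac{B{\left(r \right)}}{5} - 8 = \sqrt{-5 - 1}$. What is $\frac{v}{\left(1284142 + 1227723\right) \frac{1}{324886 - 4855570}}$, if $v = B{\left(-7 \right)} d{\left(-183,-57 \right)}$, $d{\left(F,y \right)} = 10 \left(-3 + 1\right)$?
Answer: $\frac{724909440}{502373} + \frac{90613680 i \sqrt{6}}{502373} \approx 1443.0 + 441.82 i$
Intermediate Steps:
$B{\left(r \right)} = 40 + 5 i \sqrt{6}$ ($B{\left(r \right)} = 40 + 5 \sqrt{-5 - 1} = 40 + 5 \sqrt{-6} = 40 + 5 i \sqrt{6}$)
$d{\left(F,y \right)} = -20$ ($d{\left(F,y \right)} = 10 \left(-2\right) = -20$)
$v = -800 - 100 i \sqrt{6}$ ($v = \left(40 + 5 i \sqrt{6}\right) \left(-20\right) = -800 - 100 i \sqrt{6} \approx -800.0 - 244.95 i$)
$\frac{v}{\left(1284142 + 1227723\right) \frac{1}{324886 - 4855570}} = \frac{-800 - 100 i \sqrt{6}}{\left(1284142 + 1227723\right) \frac{1}{324886 - 4855570}} = \frac{-800 - 100 i \sqrt{6}}{2511865 \frac{1}{-4530684}} = \frac{-800 - 100 i \sqrt{6}}{2511865 \left(- \frac{1}{4530684}\right)} = \frac{-800 - 100 i \sqrt{6}}{- \frac{2511865}{4530684}} = \left(-800 - 100 i \sqrt{6}\right) \left(- \frac{4530684}{2511865}\right) = \frac{724909440}{502373} + \frac{90613680 i \sqrt{6}}{502373}$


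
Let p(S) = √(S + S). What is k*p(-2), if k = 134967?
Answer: 269934*I ≈ 2.6993e+5*I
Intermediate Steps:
p(S) = √2*√S (p(S) = √(2*S) = √2*√S)
k*p(-2) = 134967*(√2*√(-2)) = 134967*(√2*(I*√2)) = 134967*(2*I) = 269934*I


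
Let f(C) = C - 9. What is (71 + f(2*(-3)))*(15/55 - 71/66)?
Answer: -1484/33 ≈ -44.970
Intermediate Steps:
f(C) = -9 + C
(71 + f(2*(-3)))*(15/55 - 71/66) = (71 + (-9 + 2*(-3)))*(15/55 - 71/66) = (71 + (-9 - 6))*(15*(1/55) - 71*1/66) = (71 - 15)*(3/11 - 71/66) = 56*(-53/66) = -1484/33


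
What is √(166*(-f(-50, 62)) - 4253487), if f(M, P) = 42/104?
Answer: 3*I*√319489170/26 ≈ 2062.4*I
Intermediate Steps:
f(M, P) = 21/52 (f(M, P) = 42*(1/104) = 21/52)
√(166*(-f(-50, 62)) - 4253487) = √(166*(-1*21/52) - 4253487) = √(166*(-21/52) - 4253487) = √(-1743/26 - 4253487) = √(-110592405/26) = 3*I*√319489170/26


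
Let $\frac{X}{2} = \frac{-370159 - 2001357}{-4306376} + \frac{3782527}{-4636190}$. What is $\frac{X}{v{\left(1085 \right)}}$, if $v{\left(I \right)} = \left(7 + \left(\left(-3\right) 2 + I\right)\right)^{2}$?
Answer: $- \frac{36765171723}{81759896884935230} \approx -4.4967 \cdot 10^{-7}$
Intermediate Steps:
$v{\left(I \right)} = \left(1 + I\right)^{2}$ ($v{\left(I \right)} = \left(7 + \left(-6 + I\right)\right)^{2} = \left(1 + I\right)^{2}$)
$X = - \frac{661773091014}{1247823584215}$ ($X = 2 \left(\frac{-370159 - 2001357}{-4306376} + \frac{3782527}{-4636190}\right) = 2 \left(\left(-2371516\right) \left(- \frac{1}{4306376}\right) + 3782527 \left(- \frac{1}{4636190}\right)\right) = 2 \left(\frac{592879}{1076594} - \frac{3782527}{4636190}\right) = 2 \left(- \frac{330886545507}{1247823584215}\right) = - \frac{661773091014}{1247823584215} \approx -0.53034$)
$\frac{X}{v{\left(1085 \right)}} = - \frac{661773091014}{1247823584215 \left(1 + 1085\right)^{2}} = - \frac{661773091014}{1247823584215 \cdot 1086^{2}} = - \frac{661773091014}{1247823584215 \cdot 1179396} = \left(- \frac{661773091014}{1247823584215}\right) \frac{1}{1179396} = - \frac{36765171723}{81759896884935230}$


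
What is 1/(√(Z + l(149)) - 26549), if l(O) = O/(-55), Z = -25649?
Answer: -1460195/38768127899 - 2*I*√19399105/38768127899 ≈ -3.7665e-5 - 2.2722e-7*I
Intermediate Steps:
l(O) = -O/55 (l(O) = O*(-1/55) = -O/55)
1/(√(Z + l(149)) - 26549) = 1/(√(-25649 - 1/55*149) - 26549) = 1/(√(-25649 - 149/55) - 26549) = 1/(√(-1410844/55) - 26549) = 1/(2*I*√19399105/55 - 26549) = 1/(-26549 + 2*I*√19399105/55)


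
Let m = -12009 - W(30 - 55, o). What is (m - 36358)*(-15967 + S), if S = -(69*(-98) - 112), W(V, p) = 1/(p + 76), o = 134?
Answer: 4398011743/10 ≈ 4.3980e+8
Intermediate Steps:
W(V, p) = 1/(76 + p)
m = -2521891/210 (m = -12009 - 1/(76 + 134) = -12009 - 1/210 = -2521891/210 ≈ -12009.)
S = 6874 (S = -(-6762 - 112) = -1*(-6874) = 6874)
(m - 36358)*(-15967 + S) = (-2521891/210 - 36358)*(-15967 + 6874) = -10157071/210*(-9093) = 4398011743/10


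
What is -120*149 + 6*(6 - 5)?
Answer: -17874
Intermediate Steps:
-120*149 + 6*(6 - 5) = -17880 + 6*1 = -17880 + 6 = -17874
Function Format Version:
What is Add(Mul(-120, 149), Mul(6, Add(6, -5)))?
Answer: -17874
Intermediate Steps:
Add(Mul(-120, 149), Mul(6, Add(6, -5))) = Add(-17880, Mul(6, 1)) = Add(-17880, 6) = -17874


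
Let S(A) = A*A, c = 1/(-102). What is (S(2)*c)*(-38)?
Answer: 76/51 ≈ 1.4902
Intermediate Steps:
c = -1/102 ≈ -0.0098039
S(A) = A²
(S(2)*c)*(-38) = (2²*(-1/102))*(-38) = (4*(-1/102))*(-38) = -2/51*(-38) = 76/51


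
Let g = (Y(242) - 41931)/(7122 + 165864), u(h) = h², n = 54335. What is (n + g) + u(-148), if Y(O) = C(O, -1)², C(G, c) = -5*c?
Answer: 6594118874/86493 ≈ 76239.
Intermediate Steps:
Y(O) = 25 (Y(O) = (-5*(-1))² = 5² = 25)
g = -20953/86493 (g = (25 - 41931)/(7122 + 165864) = -41906/172986 = -41906*1/172986 = -20953/86493 ≈ -0.24225)
(n + g) + u(-148) = (54335 - 20953/86493) + (-148)² = 4699576202/86493 + 21904 = 6594118874/86493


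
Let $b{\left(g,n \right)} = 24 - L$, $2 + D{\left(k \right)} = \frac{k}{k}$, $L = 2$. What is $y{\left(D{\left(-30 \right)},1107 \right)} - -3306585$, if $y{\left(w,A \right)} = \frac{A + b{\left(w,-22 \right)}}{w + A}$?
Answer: $\frac{3657084139}{1106} \approx 3.3066 \cdot 10^{6}$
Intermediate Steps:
$D{\left(k \right)} = -1$ ($D{\left(k \right)} = -2 + \frac{k}{k} = -2 + 1 = -1$)
$b{\left(g,n \right)} = 22$ ($b{\left(g,n \right)} = 24 - 2 = 22$)
$y{\left(w,A \right)} = \frac{22 + A}{A + w}$ ($y{\left(w,A \right)} = \frac{A + 22}{w + A} = \frac{22 + A}{A + w}$)
$y{\left(D{\left(-30 \right)},1107 \right)} - -3306585 = \frac{22 + 1107}{1107 - 1} - -3306585 = \frac{1}{1106} \cdot 1129 + 3306585 = \frac{1129}{1106} + 3306585 = \frac{3657084139}{1106}$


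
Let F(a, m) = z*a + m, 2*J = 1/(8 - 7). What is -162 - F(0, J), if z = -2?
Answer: -325/2 ≈ -162.50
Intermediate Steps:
J = ½ (J = 1/(2*(8 - 7)) = (½)/1 = (½)*1 = ½ ≈ 0.50000)
F(a, m) = m - 2*a (F(a, m) = -2*a + m = m - 2*a)
-162 - F(0, J) = -162 - (½ - 2*0) = -162 - (½ + 0) = -162 - 1*½ = -162 - ½ = -325/2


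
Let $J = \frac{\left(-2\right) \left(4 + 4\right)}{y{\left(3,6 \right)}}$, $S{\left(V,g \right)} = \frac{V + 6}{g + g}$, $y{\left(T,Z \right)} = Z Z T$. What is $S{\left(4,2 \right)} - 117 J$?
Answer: $\frac{119}{6} \approx 19.833$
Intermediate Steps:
$y{\left(T,Z \right)} = T Z^{2}$ ($y{\left(T,Z \right)} = Z^{2} T = T Z^{2}$)
$S{\left(V,g \right)} = \frac{6 + V}{2 g}$
$J = - \frac{4}{27}$ ($J = \frac{\left(-2\right) \left(4 + 4\right)}{3 \cdot 6^{2}} = \frac{\left(-2\right) 8}{3 \cdot 36} = - \frac{16}{108} = \left(-16\right) \frac{1}{108} = - \frac{4}{27} \approx -0.14815$)
$S{\left(4,2 \right)} - 117 J = \frac{6 + 4}{2 \cdot 2} - - \frac{52}{3} = \frac{1}{2} \cdot \frac{1}{2} \cdot 10 + \frac{52}{3} = \frac{5}{2} + \frac{52}{3} = \frac{119}{6}$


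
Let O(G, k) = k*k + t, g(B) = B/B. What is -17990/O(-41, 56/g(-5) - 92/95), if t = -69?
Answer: -162359750/26709259 ≈ -6.0788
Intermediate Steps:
g(B) = 1
O(G, k) = -69 + k² (O(G, k) = k*k - 69 = k² - 69 = -69 + k²)
-17990/O(-41, 56/g(-5) - 92/95) = -17990/(-69 + (56/1 - 92/95)²) = -17990/(-69 + (56*1 - 92*1/95)²) = -17990/(-69 + (56 - 92/95)²) = -17990/(-69 + (5228/95)²) = -17990/(-69 + 27331984/9025) = -17990/26709259/9025 = -17990*9025/26709259 = -162359750/26709259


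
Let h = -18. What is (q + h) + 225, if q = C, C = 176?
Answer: 383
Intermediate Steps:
q = 176
(q + h) + 225 = (176 - 18) + 225 = 158 + 225 = 383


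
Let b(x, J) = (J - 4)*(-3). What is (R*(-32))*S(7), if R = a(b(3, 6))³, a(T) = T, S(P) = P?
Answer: 48384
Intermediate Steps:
b(x, J) = 12 - 3*J (b(x, J) = (-4 + J)*(-3) = 12 - 3*J)
R = -216 (R = (12 - 3*6)³ = (12 - 18)³ = (-6)³ = -216)
(R*(-32))*S(7) = -216*(-32)*7 = 6912*7 = 48384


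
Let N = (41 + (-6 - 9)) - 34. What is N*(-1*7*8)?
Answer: 448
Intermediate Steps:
N = -8 (N = (41 - 15) - 34 = 26 - 34 = -8)
N*(-1*7*8) = -8*(-1*7)*8 = -(-56)*8 = -8*(-56) = 448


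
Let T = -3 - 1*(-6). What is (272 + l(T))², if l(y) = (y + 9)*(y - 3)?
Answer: 73984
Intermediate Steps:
T = 3 (T = -3 + 6 = 3)
l(y) = (-3 + y)*(9 + y) (l(y) = (9 + y)*(-3 + y) = (-3 + y)*(9 + y))
(272 + l(T))² = (272 + (-27 + 3² + 6*3))² = (272 + (-27 + 9 + 18))² = (272 + 0)² = 272² = 73984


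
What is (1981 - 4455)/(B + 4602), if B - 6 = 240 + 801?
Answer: -2474/5649 ≈ -0.43795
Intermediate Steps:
B = 1047 (B = 6 + (240 + 801) = 6 + 1041 = 1047)
(1981 - 4455)/(B + 4602) = (1981 - 4455)/(1047 + 4602) = -2474/5649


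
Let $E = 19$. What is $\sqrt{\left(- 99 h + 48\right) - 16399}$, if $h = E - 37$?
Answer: $i \sqrt{14569} \approx 120.7 i$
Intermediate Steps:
$h = -18$ ($h = 19 - 37 = -18$)
$\sqrt{\left(- 99 h + 48\right) - 16399} = \sqrt{\left(\left(-99\right) \left(-18\right) + 48\right) - 16399} = \sqrt{\left(1782 + 48\right) - 16399} = \sqrt{1830 - 16399} = \sqrt{-14569} = i \sqrt{14569}$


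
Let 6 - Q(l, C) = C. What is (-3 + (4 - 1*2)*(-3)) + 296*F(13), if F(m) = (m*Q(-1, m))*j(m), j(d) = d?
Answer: -350177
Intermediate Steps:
Q(l, C) = 6 - C
F(m) = m²*(6 - m) (F(m) = (m*(6 - m))*m = m²*(6 - m))
(-3 + (4 - 1*2)*(-3)) + 296*F(13) = (-3 + (4 - 1*2)*(-3)) + 296*(13²*(6 - 1*13)) = (-3 + (4 - 2)*(-3)) + 296*(169*(6 - 13)) = (-3 + 2*(-3)) + 296*(169*(-7)) = (-3 - 6) + 296*(-1183) = -9 - 350168 = -350177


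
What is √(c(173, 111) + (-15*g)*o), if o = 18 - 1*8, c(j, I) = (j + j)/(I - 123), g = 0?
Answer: I*√1038/6 ≈ 5.3697*I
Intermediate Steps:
c(j, I) = 2*j/(-123 + I) (c(j, I) = (2*j)/(-123 + I) = 2*j/(-123 + I))
o = 10 (o = 18 - 8 = 10)
√(c(173, 111) + (-15*g)*o) = √(2*173/(-123 + 111) - 15*0*10) = √(2*173/(-12) + 0*10) = √(2*173*(-1/12) + 0) = √(-173/6 + 0) = √(-173/6) = I*√1038/6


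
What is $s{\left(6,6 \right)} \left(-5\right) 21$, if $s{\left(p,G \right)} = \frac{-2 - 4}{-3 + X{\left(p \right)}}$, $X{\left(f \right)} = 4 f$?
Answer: $30$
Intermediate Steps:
$s{\left(p,G \right)} = - \frac{6}{-3 + 4 p}$ ($s{\left(p,G \right)} = \frac{-2 - 4}{-3 + 4 p} = - \frac{6}{-3 + 4 p}$)
$s{\left(6,6 \right)} \left(-5\right) 21 = - \frac{6}{-3 + 4 \cdot 6} \left(-5\right) 21 = - \frac{6}{-3 + 24} \left(-5\right) 21 = - \frac{6}{21} \left(-5\right) 21 = \left(-6\right) \frac{1}{21} \left(-5\right) 21 = \left(- \frac{2}{7}\right) \left(-5\right) 21 = \frac{10}{7} \cdot 21 = 30$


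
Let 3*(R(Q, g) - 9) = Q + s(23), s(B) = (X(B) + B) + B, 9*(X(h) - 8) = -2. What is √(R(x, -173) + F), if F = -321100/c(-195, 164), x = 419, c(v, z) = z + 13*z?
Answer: √713643294/5166 ≈ 5.1711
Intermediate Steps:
X(h) = 70/9 (X(h) = 8 + (⅑)*(-2) = 8 - 2/9 = 70/9)
c(v, z) = 14*z
s(B) = 70/9 + 2*B (s(B) = (70/9 + B) + B = 70/9 + 2*B)
F = -80275/574 (F = -321100/(14*164) = -321100/2296 = -321100*1/2296 = -80275/574 ≈ -139.85)
R(Q, g) = 727/27 + Q/3 (R(Q, g) = 9 + (Q + (70/9 + 2*23))/3 = 9 + (Q + (70/9 + 46))/3 = 9 + (Q + 484/9)/3 = 9 + (484/9 + Q)/3 = 9 + (484/27 + Q/3) = 727/27 + Q/3)
√(R(x, -173) + F) = √((727/27 + (⅓)*419) - 80275/574) = √((727/27 + 419/3) - 80275/574) = √(4498/27 - 80275/574) = √(414427/15498) = √713643294/5166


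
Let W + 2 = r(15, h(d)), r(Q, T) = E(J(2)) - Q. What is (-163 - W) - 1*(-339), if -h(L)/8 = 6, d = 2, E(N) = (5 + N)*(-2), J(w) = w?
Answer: 207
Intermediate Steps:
E(N) = -10 - 2*N
h(L) = -48 (h(L) = -8*6 = -48)
r(Q, T) = -14 - Q (r(Q, T) = (-10 - 2*2) - Q = (-10 - 4) - Q = -14 - Q)
W = -31 (W = -2 + (-14 - 1*15) = -2 + (-14 - 15) = -2 - 29 = -31)
(-163 - W) - 1*(-339) = (-163 - 1*(-31)) - 1*(-339) = (-163 + 31) + 339 = -132 + 339 = 207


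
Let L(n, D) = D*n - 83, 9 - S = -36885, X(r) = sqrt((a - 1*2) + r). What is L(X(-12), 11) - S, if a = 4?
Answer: -36977 + 11*I*sqrt(10) ≈ -36977.0 + 34.785*I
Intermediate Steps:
X(r) = sqrt(2 + r) (X(r) = sqrt((4 - 1*2) + r) = sqrt((4 - 2) + r) = sqrt(2 + r))
S = 36894 (S = 9 - 1*(-36885) = 9 + 36885 = 36894)
L(n, D) = -83 + D*n
L(X(-12), 11) - S = (-83 + 11*sqrt(2 - 12)) - 1*36894 = (-83 + 11*sqrt(-10)) - 36894 = (-83 + 11*(I*sqrt(10))) - 36894 = (-83 + 11*I*sqrt(10)) - 36894 = -36977 + 11*I*sqrt(10)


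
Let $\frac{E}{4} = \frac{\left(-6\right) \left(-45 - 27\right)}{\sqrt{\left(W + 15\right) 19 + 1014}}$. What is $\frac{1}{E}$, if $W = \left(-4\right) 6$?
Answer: $\frac{\sqrt{843}}{1728} \approx 0.016802$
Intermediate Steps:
$W = -24$
$E = \frac{576 \sqrt{843}}{281}$ ($E = 4 \frac{\left(-6\right) \left(-45 - 27\right)}{\sqrt{\left(-24 + 15\right) 19 + 1014}} = 4 \frac{\left(-6\right) \left(-72\right)}{\sqrt{\left(-9\right) 19 + 1014}} = 4 \frac{432}{\sqrt{-171 + 1014}} = 4 \frac{432}{\sqrt{843}} = 4 \cdot 432 \frac{\sqrt{843}}{843} = 4 \frac{144 \sqrt{843}}{281} = \frac{576 \sqrt{843}}{281} \approx 59.516$)
$\frac{1}{E} = \frac{1}{\frac{576}{281} \sqrt{843}} = \frac{\sqrt{843}}{1728}$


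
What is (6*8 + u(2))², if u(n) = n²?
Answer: 2704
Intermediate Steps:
(6*8 + u(2))² = (6*8 + 2²)² = (48 + 4)² = 52² = 2704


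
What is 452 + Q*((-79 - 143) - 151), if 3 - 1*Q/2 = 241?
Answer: 178000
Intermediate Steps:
Q = -476 (Q = 6 - 2*241 = 6 - 482 = -476)
452 + Q*((-79 - 143) - 151) = 452 - 476*((-79 - 143) - 151) = 452 - 476*(-222 - 151) = 452 - 476*(-373) = 452 + 177548 = 178000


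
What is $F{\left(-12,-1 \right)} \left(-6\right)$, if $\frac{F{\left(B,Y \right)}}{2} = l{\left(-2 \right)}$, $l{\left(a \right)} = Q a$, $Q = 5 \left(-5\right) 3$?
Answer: $-1800$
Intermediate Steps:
$Q = -75$ ($Q = \left(-25\right) 3 = -75$)
$l{\left(a \right)} = - 75 a$
$F{\left(B,Y \right)} = 300$ ($F{\left(B,Y \right)} = 2 \left(\left(-75\right) \left(-2\right)\right) = 2 \cdot 150 = 300$)
$F{\left(-12,-1 \right)} \left(-6\right) = 300 \left(-6\right) = -1800$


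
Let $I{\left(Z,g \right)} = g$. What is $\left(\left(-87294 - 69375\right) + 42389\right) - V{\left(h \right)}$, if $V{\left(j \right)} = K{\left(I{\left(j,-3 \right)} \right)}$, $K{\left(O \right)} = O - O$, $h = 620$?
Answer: $-114280$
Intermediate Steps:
$K{\left(O \right)} = 0$
$V{\left(j \right)} = 0$
$\left(\left(-87294 - 69375\right) + 42389\right) - V{\left(h \right)} = \left(\left(-87294 - 69375\right) + 42389\right) - 0 = \left(-156669 + 42389\right) + 0 = -114280 + 0 = -114280$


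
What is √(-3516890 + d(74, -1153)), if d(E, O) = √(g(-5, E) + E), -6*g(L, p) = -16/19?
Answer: √(-11426375610 + 57*√240882)/57 ≈ 1875.3*I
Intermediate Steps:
g(L, p) = 8/57 (g(L, p) = -(-8)/(3*19) = -⅙*(-16/19) = 8/57)
d(E, O) = √(8/57 + E)
√(-3516890 + d(74, -1153)) = √(-3516890 + √(456 + 3249*74)/57) = √(-3516890 + √(456 + 240426)/57) = √(-3516890 + √240882/57)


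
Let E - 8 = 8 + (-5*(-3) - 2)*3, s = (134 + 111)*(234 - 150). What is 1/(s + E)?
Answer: 1/20635 ≈ 4.8461e-5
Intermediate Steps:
s = 20580 (s = 245*84 = 20580)
E = 55 (E = 8 + (8 + (-5*(-3) - 2)*3) = 8 + (8 + (15 - 2)*3) = 8 + (8 + 13*3) = 8 + (8 + 39) = 8 + 47 = 55)
1/(s + E) = 1/(20580 + 55) = 1/20635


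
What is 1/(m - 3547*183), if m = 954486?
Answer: 1/305385 ≈ 3.2746e-6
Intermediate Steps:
1/(m - 3547*183) = 1/(954486 - 3547*183) = 1/(954486 - 649101) = 1/305385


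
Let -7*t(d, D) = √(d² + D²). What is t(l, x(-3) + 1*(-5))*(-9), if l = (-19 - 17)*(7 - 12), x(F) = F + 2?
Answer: 54*√901/7 ≈ 231.56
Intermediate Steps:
x(F) = 2 + F
l = 180 (l = -36*(-5) = 180)
t(d, D) = -√(D² + d²)/7 (t(d, D) = -√(d² + D²)/7 = -√(D² + d²)/7)
t(l, x(-3) + 1*(-5))*(-9) = -√(((2 - 3) + 1*(-5))² + 180²)/7*(-9) = -√((-1 - 5)² + 32400)/7*(-9) = -√((-6)² + 32400)/7*(-9) = -√(36 + 32400)/7*(-9) = -6*√901/7*(-9) = 54*√901/7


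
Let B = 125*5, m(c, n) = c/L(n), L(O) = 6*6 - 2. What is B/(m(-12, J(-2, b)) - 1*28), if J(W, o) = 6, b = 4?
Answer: -10625/482 ≈ -22.044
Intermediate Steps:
L(O) = 34 (L(O) = 36 - 2 = 34)
m(c, n) = c/34
B = 625
B/(m(-12, J(-2, b)) - 1*28) = 625/((1/34)*(-12) - 1*28) = 625/(-6/17 - 28) = 625/(-482/17) = 625*(-17/482) = -10625/482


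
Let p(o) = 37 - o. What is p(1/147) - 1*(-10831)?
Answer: 1597595/147 ≈ 10868.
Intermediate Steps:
p(1/147) - 1*(-10831) = (37 - 1/147) - 1*(-10831) = (37 - 1*1/147) + 10831 = (37 - 1/147) + 10831 = 5438/147 + 10831 = 1597595/147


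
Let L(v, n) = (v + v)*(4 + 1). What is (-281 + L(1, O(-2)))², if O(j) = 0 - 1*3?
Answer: 73441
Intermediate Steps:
O(j) = -3 (O(j) = 0 - 3 = -3)
L(v, n) = 10*v (L(v, n) = (2*v)*5 = 10*v)
(-281 + L(1, O(-2)))² = (-281 + 10*1)² = (-281 + 10)² = (-271)² = 73441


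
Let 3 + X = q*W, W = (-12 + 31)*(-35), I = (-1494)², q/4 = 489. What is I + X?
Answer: 931293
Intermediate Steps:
q = 1956 (q = 4*489 = 1956)
I = 2232036
W = -665 (W = 19*(-35) = -665)
X = -1300743 (X = -3 + 1956*(-665) = -3 - 1300740 = -1300743)
I + X = 2232036 - 1300743 = 931293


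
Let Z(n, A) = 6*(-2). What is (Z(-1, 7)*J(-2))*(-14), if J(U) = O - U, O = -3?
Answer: -168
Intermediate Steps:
Z(n, A) = -12
J(U) = -3 - U
(Z(-1, 7)*J(-2))*(-14) = -12*(-3 - 1*(-2))*(-14) = -12*(-3 + 2)*(-14) = -12*(-1)*(-14) = 12*(-14) = -168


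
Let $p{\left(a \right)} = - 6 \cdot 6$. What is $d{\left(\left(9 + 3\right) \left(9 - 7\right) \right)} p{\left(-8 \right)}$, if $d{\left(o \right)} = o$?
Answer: $-864$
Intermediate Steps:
$p{\left(a \right)} = -36$ ($p{\left(a \right)} = \left(-1\right) 36 = -36$)
$d{\left(\left(9 + 3\right) \left(9 - 7\right) \right)} p{\left(-8 \right)} = \left(9 + 3\right) \left(9 - 7\right) \left(-36\right) = 12 \cdot 2 \left(-36\right) = 24 \left(-36\right) = -864$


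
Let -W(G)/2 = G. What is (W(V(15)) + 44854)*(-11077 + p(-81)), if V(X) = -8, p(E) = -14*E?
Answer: -446142410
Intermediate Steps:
W(G) = -2*G
(W(V(15)) + 44854)*(-11077 + p(-81)) = (-2*(-8) + 44854)*(-11077 - 14*(-81)) = (16 + 44854)*(-11077 + 1134) = 44870*(-9943) = -446142410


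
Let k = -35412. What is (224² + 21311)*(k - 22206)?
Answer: -4118937966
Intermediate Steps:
(224² + 21311)*(k - 22206) = (224² + 21311)*(-35412 - 22206) = (50176 + 21311)*(-57618) = 71487*(-57618) = -4118937966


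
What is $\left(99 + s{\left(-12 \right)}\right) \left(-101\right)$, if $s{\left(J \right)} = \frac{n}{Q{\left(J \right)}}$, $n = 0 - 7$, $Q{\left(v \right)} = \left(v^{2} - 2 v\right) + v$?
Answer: $- \frac{1559137}{156} \approx -9994.5$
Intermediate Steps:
$Q{\left(v \right)} = v^{2} - v$
$n = -7$ ($n = 0 - 7 = -7$)
$s{\left(J \right)} = - \frac{7}{J \left(-1 + J\right)}$
$\left(99 + s{\left(-12 \right)}\right) \left(-101\right) = \left(99 - \frac{7}{\left(-12\right) \left(-1 - 12\right)}\right) \left(-101\right) = \left(99 - - \frac{7}{12 \left(-13\right)}\right) \left(-101\right) = \left(99 - \left(- \frac{7}{12}\right) \left(- \frac{1}{13}\right)\right) \left(-101\right) = \left(99 - \frac{7}{156}\right) \left(-101\right) = \frac{15437}{156} \left(-101\right) = - \frac{1559137}{156}$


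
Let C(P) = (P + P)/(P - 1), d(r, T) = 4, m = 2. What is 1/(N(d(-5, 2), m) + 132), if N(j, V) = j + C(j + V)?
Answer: 5/692 ≈ 0.0072254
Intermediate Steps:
C(P) = 2*P/(-1 + P) (C(P) = (2*P)/(-1 + P) = 2*P/(-1 + P))
N(j, V) = j + 2*(V + j)/(-1 + V + j) (N(j, V) = j + 2*(j + V)/(-1 + (j + V)) = j + 2*(V + j)/(-1 + (V + j)) = j + 2*(V + j)/(-1 + V + j))
1/(N(d(-5, 2), m) + 132) = 1/((4 + 4² + 2*2 + 2*4)/(-1 + 2 + 4) + 132) = 1/((4 + 16 + 4 + 8)/5 + 132) = 1/((⅕)*32 + 132) = 1/(32/5 + 132) = 1/(692/5) = 5/692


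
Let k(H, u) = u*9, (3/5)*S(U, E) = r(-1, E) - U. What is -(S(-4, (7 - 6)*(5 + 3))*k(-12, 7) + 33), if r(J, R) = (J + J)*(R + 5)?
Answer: 2277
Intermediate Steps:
r(J, R) = 2*J*(5 + R) (r(J, R) = (2*J)*(5 + R) = 2*J*(5 + R))
S(U, E) = -50/3 - 10*E/3 - 5*U/3 (S(U, E) = 5*(2*(-1)*(5 + E) - U)/3 = 5*((-10 - 2*E) - U)/3 = 5*(-10 - U - 2*E)/3 = -50/3 - 10*E/3 - 5*U/3)
k(H, u) = 9*u
-(S(-4, (7 - 6)*(5 + 3))*k(-12, 7) + 33) = -((-50/3 - 10*(7 - 6)*(5 + 3)/3 - 5/3*(-4))*(9*7) + 33) = -((-50/3 - 10*8/3 + 20/3)*63 + 33) = -((-50/3 - 10/3*8 + 20/3)*63 + 33) = -((-50/3 - 80/3 + 20/3)*63 + 33) = -(-110/3*63 + 33) = -(-2310 + 33) = -1*(-2277) = 2277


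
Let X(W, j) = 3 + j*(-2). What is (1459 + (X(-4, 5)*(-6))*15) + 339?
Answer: 2428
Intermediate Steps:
X(W, j) = 3 - 2*j
(1459 + (X(-4, 5)*(-6))*15) + 339 = (1459 + ((3 - 2*5)*(-6))*15) + 339 = (1459 + ((3 - 10)*(-6))*15) + 339 = (1459 - 7*(-6)*15) + 339 = (1459 + 42*15) + 339 = (1459 + 630) + 339 = 2089 + 339 = 2428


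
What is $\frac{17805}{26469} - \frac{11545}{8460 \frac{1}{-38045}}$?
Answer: $\frac{258358153945}{4976172} \approx 51919.0$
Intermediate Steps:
$\frac{17805}{26469} - \frac{11545}{8460 \frac{1}{-38045}} = 17805 \cdot \frac{1}{26469} - \frac{11545}{8460 \left(- \frac{1}{38045}\right)} = \frac{5935}{8823} - \frac{11545}{- \frac{1692}{7609}} = \frac{5935}{8823} - - \frac{87845905}{1692} = \frac{5935}{8823} + \frac{87845905}{1692} = \frac{258358153945}{4976172}$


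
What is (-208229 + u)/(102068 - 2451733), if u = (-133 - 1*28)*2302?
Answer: 578851/2349665 ≈ 0.24635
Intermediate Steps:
u = -370622 (u = (-133 - 28)*2302 = -161*2302 = -370622)
(-208229 + u)/(102068 - 2451733) = (-208229 - 370622)/(102068 - 2451733) = -578851/(-2349665) = -578851*(-1/2349665) = 578851/2349665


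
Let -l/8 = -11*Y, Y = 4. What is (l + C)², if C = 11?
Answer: 131769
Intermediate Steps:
l = 352 (l = -(-88)*4 = -8*(-44) = 352)
(l + C)² = (352 + 11)² = 363² = 131769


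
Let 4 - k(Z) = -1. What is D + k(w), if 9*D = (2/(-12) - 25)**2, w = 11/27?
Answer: 24421/324 ≈ 75.373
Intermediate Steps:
w = 11/27 (w = 11*(1/27) = 11/27 ≈ 0.40741)
k(Z) = 5 (k(Z) = 4 - 1*(-1) = 4 + 1 = 5)
D = 22801/324 (D = (2/(-12) - 25)**2/9 = (2*(-1/12) - 25)**2/9 = (-1/6 - 25)**2/9 = (-151/6)**2/9 = (1/9)*(22801/36) = 22801/324 ≈ 70.373)
D + k(w) = 22801/324 + 5 = 24421/324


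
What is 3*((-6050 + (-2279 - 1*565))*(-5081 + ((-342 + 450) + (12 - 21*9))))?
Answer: 137412300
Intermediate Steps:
3*((-6050 + (-2279 - 1*565))*(-5081 + ((-342 + 450) + (12 - 21*9)))) = 3*((-6050 + (-2279 - 565))*(-5081 + (108 + (12 - 189)))) = 3*((-6050 - 2844)*(-5081 + (108 - 177))) = 3*(-8894*(-5081 - 69)) = 3*(-8894*(-5150)) = 3*45804100 = 137412300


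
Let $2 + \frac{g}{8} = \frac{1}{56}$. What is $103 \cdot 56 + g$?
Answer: $\frac{40265}{7} \approx 5752.1$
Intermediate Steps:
$g = - \frac{111}{7}$ ($g = -16 + \frac{8}{56} = -16 + 8 \cdot \frac{1}{56} = -16 + \frac{1}{7} = - \frac{111}{7} \approx -15.857$)
$103 \cdot 56 + g = 103 \cdot 56 - \frac{111}{7} = 5768 - \frac{111}{7} = \frac{40265}{7}$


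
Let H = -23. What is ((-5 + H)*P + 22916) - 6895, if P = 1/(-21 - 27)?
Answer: 192259/12 ≈ 16022.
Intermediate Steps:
P = -1/48 (P = 1/(-48) = -1/48 ≈ -0.020833)
((-5 + H)*P + 22916) - 6895 = ((-5 - 23)*(-1/48) + 22916) - 6895 = (-28*(-1/48) + 22916) - 6895 = (7/12 + 22916) - 6895 = 274999/12 - 6895 = 192259/12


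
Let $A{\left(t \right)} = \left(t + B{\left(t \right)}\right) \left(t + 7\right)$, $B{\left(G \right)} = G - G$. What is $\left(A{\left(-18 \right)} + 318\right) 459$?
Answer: $236844$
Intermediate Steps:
$B{\left(G \right)} = 0$
$A{\left(t \right)} = t \left(7 + t\right)$ ($A{\left(t \right)} = \left(t + 0\right) \left(t + 7\right) = t \left(7 + t\right)$)
$\left(A{\left(-18 \right)} + 318\right) 459 = \left(- 18 \left(7 - 18\right) + 318\right) 459 = \left(\left(-18\right) \left(-11\right) + 318\right) 459 = \left(198 + 318\right) 459 = 516 \cdot 459 = 236844$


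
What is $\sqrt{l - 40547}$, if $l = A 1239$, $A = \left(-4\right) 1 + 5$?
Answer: $2 i \sqrt{9827} \approx 198.26 i$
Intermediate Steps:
$A = 1$ ($A = -4 + 5 = 1$)
$l = 1239$ ($l = 1 \cdot 1239 = 1239$)
$\sqrt{l - 40547} = \sqrt{1239 - 40547} = \sqrt{-39308} = 2 i \sqrt{9827}$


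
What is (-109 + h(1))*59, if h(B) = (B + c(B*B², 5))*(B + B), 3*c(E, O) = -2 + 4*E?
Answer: -18703/3 ≈ -6234.3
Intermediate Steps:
c(E, O) = -⅔ + 4*E/3 (c(E, O) = (-2 + 4*E)/3 = -⅔ + 4*E/3)
h(B) = 2*B*(-⅔ + B + 4*B³/3) (h(B) = (B + (-⅔ + 4*(B*B²)/3))*(B + B) = (B + (-⅔ + 4*B³/3))*(2*B) = (-⅔ + B + 4*B³/3)*(2*B) = 2*B*(-⅔ + B + 4*B³/3))
(-109 + h(1))*59 = (-109 + (⅔)*1*(-2 + 3*1 + 4*1³))*59 = (-109 + (⅔)*1*(-2 + 3 + 4*1))*59 = (-109 + (⅔)*1*(-2 + 3 + 4))*59 = (-109 + (⅔)*1*5)*59 = (-109 + 10/3)*59 = -317/3*59 = -18703/3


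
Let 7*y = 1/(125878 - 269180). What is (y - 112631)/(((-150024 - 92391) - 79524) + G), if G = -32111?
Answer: 22596346587/71030502340 ≈ 0.31812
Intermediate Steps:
y = -1/1003114 (y = 1/(7*(125878 - 269180)) = (1/7)/(-143302) = (1/7)*(-1/143302) = -1/1003114 ≈ -9.9690e-7)
(y - 112631)/(((-150024 - 92391) - 79524) + G) = (-1/1003114 - 112631)/(((-150024 - 92391) - 79524) - 32111) = -112981732935/(1003114*((-242415 - 79524) - 32111)) = -112981732935/(1003114*(-321939 - 32111)) = -112981732935/1003114/(-354050) = -112981732935/1003114*(-1/354050) = 22596346587/71030502340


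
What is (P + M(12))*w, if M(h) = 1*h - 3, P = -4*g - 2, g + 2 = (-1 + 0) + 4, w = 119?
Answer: 357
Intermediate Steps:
g = 1 (g = -2 + ((-1 + 0) + 4) = -2 + (-1 + 4) = -2 + 3 = 1)
P = -6 (P = -4*1 - 2 = -4 - 2 = -6)
M(h) = -3 + h (M(h) = h - 3 = -3 + h)
(P + M(12))*w = (-6 + (-3 + 12))*119 = (-6 + 9)*119 = 3*119 = 357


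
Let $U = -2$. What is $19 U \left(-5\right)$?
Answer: $190$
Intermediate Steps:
$19 U \left(-5\right) = 19 \left(-2\right) \left(-5\right) = \left(-38\right) \left(-5\right) = 190$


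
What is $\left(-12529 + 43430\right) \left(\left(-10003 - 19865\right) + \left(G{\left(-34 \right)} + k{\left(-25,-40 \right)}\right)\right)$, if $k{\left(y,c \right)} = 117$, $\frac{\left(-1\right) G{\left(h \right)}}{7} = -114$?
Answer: $-894676653$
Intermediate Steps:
$G{\left(h \right)} = 798$ ($G{\left(h \right)} = \left(-7\right) \left(-114\right) = 798$)
$\left(-12529 + 43430\right) \left(\left(-10003 - 19865\right) + \left(G{\left(-34 \right)} + k{\left(-25,-40 \right)}\right)\right) = \left(-12529 + 43430\right) \left(\left(-10003 - 19865\right) + \left(798 + 117\right)\right) = 30901 \left(\left(-10003 - 19865\right) + 915\right) = 30901 \left(-29868 + 915\right) = 30901 \left(-28953\right) = -894676653$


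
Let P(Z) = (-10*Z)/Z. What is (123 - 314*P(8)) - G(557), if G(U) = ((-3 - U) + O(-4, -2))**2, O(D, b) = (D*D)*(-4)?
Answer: -386113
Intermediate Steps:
O(D, b) = -4*D**2 (O(D, b) = D**2*(-4) = -4*D**2)
G(U) = (-67 - U)**2 (G(U) = ((-3 - U) - 4*(-4)**2)**2 = ((-3 - U) - 4*16)**2 = ((-3 - U) - 64)**2 = (-67 - U)**2)
P(Z) = -10
(123 - 314*P(8)) - G(557) = (123 - 314*(-10)) - (67 + 557)**2 = (123 + 3140) - 1*624**2 = 3263 - 1*389376 = 3263 - 389376 = -386113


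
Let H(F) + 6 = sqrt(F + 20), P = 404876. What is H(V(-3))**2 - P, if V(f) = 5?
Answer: -404875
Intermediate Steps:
H(F) = -6 + sqrt(20 + F) (H(F) = -6 + sqrt(F + 20) = -6 + sqrt(20 + F))
H(V(-3))**2 - P = (-6 + sqrt(20 + 5))**2 - 1*404876 = (-6 + sqrt(25))**2 - 404876 = (-6 + 5)**2 - 404876 = (-1)**2 - 404876 = 1 - 404876 = -404875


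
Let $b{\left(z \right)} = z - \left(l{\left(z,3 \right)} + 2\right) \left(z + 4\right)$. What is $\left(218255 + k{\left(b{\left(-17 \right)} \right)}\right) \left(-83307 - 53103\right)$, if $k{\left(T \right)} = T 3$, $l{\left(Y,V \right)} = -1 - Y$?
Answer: $-29860967460$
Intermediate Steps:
$b{\left(z \right)} = z - \left(1 - z\right) \left(4 + z\right)$ ($b{\left(z \right)} = z - \left(\left(-1 - z\right) + 2\right) \left(z + 4\right) = z - \left(1 - z\right) \left(4 + z\right)$)
$k{\left(T \right)} = 3 T$
$\left(218255 + k{\left(b{\left(-17 \right)} \right)}\right) \left(-83307 - 53103\right) = \left(218255 + 3 \left(-4 + \left(-17\right)^{2} + 4 \left(-17\right)\right)\right) \left(-83307 - 53103\right) = \left(218255 + 3 \left(-4 + 289 - 68\right)\right) \left(-136410\right) = \left(218255 + 3 \cdot 217\right) \left(-136410\right) = \left(218255 + 651\right) \left(-136410\right) = 218906 \left(-136410\right) = -29860967460$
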